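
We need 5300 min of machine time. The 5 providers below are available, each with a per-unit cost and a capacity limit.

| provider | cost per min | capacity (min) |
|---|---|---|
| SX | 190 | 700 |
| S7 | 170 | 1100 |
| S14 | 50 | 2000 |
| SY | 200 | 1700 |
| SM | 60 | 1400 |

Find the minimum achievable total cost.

Use providers in increasing cost order.
S14 (50): use full 2000 — 3300 min to go.
Take 1400 from SM at 60 — need 1900 more.
S7 at 170: take all 1100 min — 800 still needed.
Take 700 from SX at 190 — need 100 more.
Take 100 from SY at 200 to finish.
Cost = 2000×50 + 1400×60 + 1100×170 + 700×190 + 100×200 = 524000.

524000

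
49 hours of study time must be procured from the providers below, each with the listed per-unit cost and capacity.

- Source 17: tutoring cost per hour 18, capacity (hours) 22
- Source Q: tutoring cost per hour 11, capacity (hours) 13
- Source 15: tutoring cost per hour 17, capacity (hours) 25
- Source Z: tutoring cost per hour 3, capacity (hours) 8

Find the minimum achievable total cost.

646

Cheapest first:
Source Z (3): use full 8 ; 41 hours to go.
Source Q (11): use full 13 ; 28 hours to go.
Source 15 (17): use full 25 ; 3 hours to go.
Source 17 at 18: take 3 of its 22 ; requirement met.
Cost = 8×3 + 13×11 + 25×17 + 3×18 = 646.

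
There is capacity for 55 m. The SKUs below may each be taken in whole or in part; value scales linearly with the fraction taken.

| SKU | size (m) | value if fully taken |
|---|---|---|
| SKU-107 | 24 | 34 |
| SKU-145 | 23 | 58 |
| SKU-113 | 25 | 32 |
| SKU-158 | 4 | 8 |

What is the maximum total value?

Sort by value density: SKU-145 58/23≈2.52, SKU-158 8/4≈2, SKU-107 34/24≈1.42, SKU-113 32/25≈1.28.
All 23 m of SKU-145 fit (value 58) ; 32 remain.
All 4 m of SKU-158 fit (value 8) ; 28 remain.
SKU-107: take in full, 24 m for value 34 ; 4 left.
Only 4 m remain; take 4/25 of SKU-113 for value 32×4/25 = 5.12.
Total value = 105.12.

105.12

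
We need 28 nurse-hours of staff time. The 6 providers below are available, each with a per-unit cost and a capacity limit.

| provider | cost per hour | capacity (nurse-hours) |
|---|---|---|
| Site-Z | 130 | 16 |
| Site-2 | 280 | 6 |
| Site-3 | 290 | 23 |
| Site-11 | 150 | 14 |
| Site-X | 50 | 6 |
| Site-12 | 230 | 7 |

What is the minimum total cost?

3280

Use providers in increasing cost order.
Take 6 from Site-X at 50 → need 22 more.
Take 16 from Site-Z at 130 → need 6 more.
Site-11 (150): take the remaining 6 → done.
Site-12, Site-2, Site-3: unused.
Cost = 6×50 + 16×130 + 6×150 = 3280.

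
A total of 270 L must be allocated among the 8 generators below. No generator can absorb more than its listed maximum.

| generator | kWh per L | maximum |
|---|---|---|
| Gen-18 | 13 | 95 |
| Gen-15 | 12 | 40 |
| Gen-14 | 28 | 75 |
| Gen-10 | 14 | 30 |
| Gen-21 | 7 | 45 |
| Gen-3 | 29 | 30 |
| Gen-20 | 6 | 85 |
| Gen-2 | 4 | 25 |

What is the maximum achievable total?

Rank by kWh per L: Gen-3 29 > Gen-14 28 > Gen-10 14 > Gen-18 13 > Gen-15 12 > Gen-21 7 > Gen-20 6 > Gen-2 4.
Gen-3 takes 30 to reach its cap of 30 ; 240 left.
Gen-14: +75 to 75 (cap) ; 165 left.
Gen-10 takes 30 to reach its cap of 30 ; 135 left.
Give Gen-18 95 to hit its cap of 95 ; 40 left.
Give Gen-15 40 to hit its cap of 40 ; 0 left.
Total = 13×95 + 12×40 + 28×75 + 14×30 + 29×30 = 5105.

5105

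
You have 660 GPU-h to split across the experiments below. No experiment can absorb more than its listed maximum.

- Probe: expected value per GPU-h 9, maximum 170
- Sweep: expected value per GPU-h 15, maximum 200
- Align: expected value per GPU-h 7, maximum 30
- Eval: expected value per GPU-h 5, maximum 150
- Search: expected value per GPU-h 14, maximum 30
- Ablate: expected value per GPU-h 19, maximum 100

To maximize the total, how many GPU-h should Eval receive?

Rank by expected value per GPU-h: Ablate 19 > Sweep 15 > Search 14 > Probe 9 > Align 7 > Eval 5.
Give Ablate 100 to hit its cap of 100 ; 560 left.
Sweep takes 200 to reach its cap of 200 ; 360 left.
Search takes 30 to reach its cap of 30 ; 330 left.
Give Probe 170 to hit its cap of 170 ; 160 left.
Align takes 30 to reach its cap of 30 ; 130 left.
Only 130 left; Eval takes them to reach 130.

130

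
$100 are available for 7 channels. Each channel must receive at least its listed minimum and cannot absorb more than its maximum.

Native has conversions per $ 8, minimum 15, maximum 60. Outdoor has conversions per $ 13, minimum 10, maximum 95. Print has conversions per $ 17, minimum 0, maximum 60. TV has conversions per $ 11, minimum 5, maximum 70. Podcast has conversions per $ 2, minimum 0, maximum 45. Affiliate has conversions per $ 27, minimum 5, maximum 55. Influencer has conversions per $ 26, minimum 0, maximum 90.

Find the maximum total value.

2180

Meeting every minimum uses 15+10+0+5+0+5+0 = 35 $, leaving 65.
Order the channels by conversions per $: Affiliate 27 > Influencer 26 > Print 17 > Outdoor 13 > TV 11 > Native 8 > Podcast 2.
Affiliate takes 50 more to reach its cap of 55 ; 15 left.
Influencer: +15 (room for 90) → 15. Pool exhausted.
Total = 8×15 + 13×10 + 11×5 + 27×55 + 26×15 = 2180.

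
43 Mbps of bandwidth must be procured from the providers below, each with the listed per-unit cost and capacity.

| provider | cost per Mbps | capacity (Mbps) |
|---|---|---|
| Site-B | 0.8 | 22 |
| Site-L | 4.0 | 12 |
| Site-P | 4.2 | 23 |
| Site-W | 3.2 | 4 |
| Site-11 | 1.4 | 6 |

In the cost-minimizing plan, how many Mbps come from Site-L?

Fill from the cheapest provider first.
Site-B at 0.8: take all 22 Mbps → 21 still needed.
Site-11 at 1.4: take all 6 Mbps → 15 still needed.
Take 4 from Site-W at 3.2 → need 11 more.
Site-L (4.0): take the remaining 11 → done.
Site-P: unused.

11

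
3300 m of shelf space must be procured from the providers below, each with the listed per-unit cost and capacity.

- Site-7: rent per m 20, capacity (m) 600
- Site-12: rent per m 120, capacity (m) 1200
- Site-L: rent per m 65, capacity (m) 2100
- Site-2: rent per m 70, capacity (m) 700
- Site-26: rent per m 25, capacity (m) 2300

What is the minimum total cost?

95500

Fill from the cheapest provider first.
Take 600 from Site-7 at 20 → need 2700 more.
Site-26 (25): use full 2300 → 400 m to go.
Site-L at 65: take 400 of its 2100 → requirement met.
Site-2, Site-12: unused.
Cost = 600×20 + 2300×25 + 400×65 = 95500.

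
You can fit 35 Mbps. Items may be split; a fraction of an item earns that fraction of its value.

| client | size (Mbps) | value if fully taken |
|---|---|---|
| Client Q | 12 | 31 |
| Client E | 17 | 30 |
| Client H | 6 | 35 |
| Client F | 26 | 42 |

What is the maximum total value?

Best value per unit of size first: Client H 35/6≈5.83, Client Q 31/12≈2.58, Client E 30/17≈1.76, Client F 42/26≈1.62.
Take all of Client H (6 Mbps, value 35) ; 29 Mbps left.
Take all of Client Q (12 Mbps, value 31) ; 17 Mbps left.
All 17 Mbps of Client E fit (value 30) ; 0 remain.
Total value = 96.

96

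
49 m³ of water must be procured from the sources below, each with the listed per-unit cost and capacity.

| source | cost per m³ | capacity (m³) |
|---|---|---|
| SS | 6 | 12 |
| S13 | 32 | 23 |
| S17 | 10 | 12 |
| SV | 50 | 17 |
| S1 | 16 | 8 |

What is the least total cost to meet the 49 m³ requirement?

864

Fill from the cheapest source first.
SS at 6: take all 12 m³ — 37 still needed.
S17 at 10: take all 12 m³ — 25 still needed.
S1 at 16: take all 8 m³ — 17 still needed.
S13 (32): take the remaining 17 — done.
SV: unused.
Cost = 12×6 + 12×10 + 8×16 + 17×32 = 864.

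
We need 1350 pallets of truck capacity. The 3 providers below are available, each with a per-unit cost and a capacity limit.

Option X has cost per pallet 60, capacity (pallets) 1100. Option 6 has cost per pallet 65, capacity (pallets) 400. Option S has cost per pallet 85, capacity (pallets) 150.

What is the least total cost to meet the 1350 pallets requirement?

82250

Use providers in increasing cost order.
Take 1100 from Option X at 60 ; need 250 more.
Option 6 at 65: take 250 of its 400 ; requirement met.
Option S: unused.
Cost = 1100×60 + 250×65 = 82250.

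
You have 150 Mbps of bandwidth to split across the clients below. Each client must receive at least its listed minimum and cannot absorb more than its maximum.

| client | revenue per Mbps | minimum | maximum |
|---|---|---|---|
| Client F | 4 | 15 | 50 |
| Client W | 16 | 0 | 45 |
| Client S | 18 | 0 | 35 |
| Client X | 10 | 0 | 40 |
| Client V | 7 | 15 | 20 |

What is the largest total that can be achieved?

Meeting every minimum uses 15+0+0+0+15 = 30 Mbps, leaving 120.
Rank by revenue per Mbps: Client S 18 > Client W 16 > Client X 10 > Client V 7 > Client F 4.
Give Client S 35 more to hit its cap of 35 → 85 left.
Client W: +45 to 45 (cap) → 40 left.
Give Client X 40 more to hit its cap of 40 → 0 left.
Total = 4×15 + 16×45 + 18×35 + 10×40 + 7×15 = 1915.

1915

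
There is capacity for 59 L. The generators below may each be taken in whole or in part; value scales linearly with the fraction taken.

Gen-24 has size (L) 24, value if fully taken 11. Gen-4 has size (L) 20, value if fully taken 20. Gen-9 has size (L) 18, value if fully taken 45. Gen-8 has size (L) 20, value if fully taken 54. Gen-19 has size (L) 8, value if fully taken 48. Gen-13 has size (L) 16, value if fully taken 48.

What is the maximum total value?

187.5

Rank by value-to-size ratio: Gen-19 48/8≈6, Gen-13 48/16≈3, Gen-8 54/20≈2.7, Gen-9 45/18≈2.5, Gen-4 20/20≈1, Gen-24 11/24≈0.458.
Gen-19: take in full, 8 L for value 48 → 51 left.
Take all of Gen-13 (16 L, value 48) → 35 L left.
Gen-8: take in full, 20 L for value 54 → 15 left.
Fill the last 15 L with part of Gen-9: 15/18 of it earns 37.5.
Total value = 187.5.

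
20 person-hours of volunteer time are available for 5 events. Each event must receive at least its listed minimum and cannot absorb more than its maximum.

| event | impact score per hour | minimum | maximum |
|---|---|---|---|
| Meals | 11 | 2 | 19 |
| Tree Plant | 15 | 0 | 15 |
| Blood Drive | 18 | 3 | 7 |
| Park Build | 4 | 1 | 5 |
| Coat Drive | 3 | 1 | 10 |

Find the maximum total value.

Meeting every minimum uses 2+0+3+1+1 = 7 person-hours, leaving 13.
Order the events by impact score per hour: Blood Drive 18 > Tree Plant 15 > Meals 11 > Park Build 4 > Coat Drive 3.
Blood Drive: +4 to 7 (cap) ; 9 left.
Tree Plant: +9 (room for 15) → 9. Pool exhausted.
Total = 11×2 + 15×9 + 18×7 + 4×1 + 3×1 = 290.

290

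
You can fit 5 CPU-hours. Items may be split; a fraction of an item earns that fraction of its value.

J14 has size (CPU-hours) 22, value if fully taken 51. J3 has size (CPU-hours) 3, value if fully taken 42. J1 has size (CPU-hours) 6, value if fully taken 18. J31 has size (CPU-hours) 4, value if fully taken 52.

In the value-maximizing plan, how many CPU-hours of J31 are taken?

2

Best value per unit of size first: J3 42/3≈14, J31 52/4≈13, J1 18/6≈3, J14 51/22≈2.32.
J3: take in full, 3 CPU-hours for value 42 ; 2 left.
2 CPU-hours left: a 2/4 share of J31 gives 52×2/4 = 26.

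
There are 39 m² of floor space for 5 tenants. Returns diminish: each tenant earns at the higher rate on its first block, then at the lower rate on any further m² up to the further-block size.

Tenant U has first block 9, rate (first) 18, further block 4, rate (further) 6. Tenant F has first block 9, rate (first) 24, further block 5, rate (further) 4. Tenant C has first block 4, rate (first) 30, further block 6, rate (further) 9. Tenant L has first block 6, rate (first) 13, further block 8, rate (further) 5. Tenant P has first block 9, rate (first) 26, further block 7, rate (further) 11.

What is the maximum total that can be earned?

832

Order all 10 blocks by rate: Tenant C/T1 30 > Tenant P/T1 26 > Tenant F/T1 24 > Tenant U/T1 18 > Tenant L/T1 13 > Tenant P/T2 11 > Tenant C/T2 9 > Tenant U/T2 6 > Tenant L/T2 5 > Tenant F/T2 4.
Tenant C T1 at 30: fill all 4 → 35 left.
Tenant P T1 at 26: fill all 9 → 26 left.
Tenant F T1 at 24: fill all 9 → 17 left.
Fill Tenant U T1 block (9 at 18) → 8 left.
Tenant L/T1 (13): +6 → 2 left.
2 remain; put them into Tenant P T2 at 11.
Total = 30×4 + 26×9 + 24×9 + 18×9 + 13×6 + 11×2 = 832.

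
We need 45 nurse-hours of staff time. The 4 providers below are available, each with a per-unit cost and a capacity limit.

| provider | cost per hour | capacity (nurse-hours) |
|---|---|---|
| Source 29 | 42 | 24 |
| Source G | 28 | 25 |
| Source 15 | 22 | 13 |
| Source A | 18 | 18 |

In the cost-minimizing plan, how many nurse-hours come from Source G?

14

Use providers in increasing cost order.
Source A (18): use full 18 ; 27 nurse-hours to go.
Take 13 from Source 15 at 22 ; need 14 more.
Source G (28): take the remaining 14 ; done.
Source 29: unused.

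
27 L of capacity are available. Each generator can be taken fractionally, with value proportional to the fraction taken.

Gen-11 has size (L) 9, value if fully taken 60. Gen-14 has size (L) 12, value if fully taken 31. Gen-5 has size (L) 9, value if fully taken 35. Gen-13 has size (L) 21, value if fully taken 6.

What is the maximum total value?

118.25

Rank by value-to-size ratio: Gen-11 60/9≈6.67, Gen-5 35/9≈3.89, Gen-14 31/12≈2.58, Gen-13 6/21≈0.286.
All 9 L of Gen-11 fit (value 60) — 18 remain.
All 9 L of Gen-5 fit (value 35) — 9 remain.
9 L left: a 9/12 share of Gen-14 gives 31×9/12 = 23.25.
Total value = 118.25.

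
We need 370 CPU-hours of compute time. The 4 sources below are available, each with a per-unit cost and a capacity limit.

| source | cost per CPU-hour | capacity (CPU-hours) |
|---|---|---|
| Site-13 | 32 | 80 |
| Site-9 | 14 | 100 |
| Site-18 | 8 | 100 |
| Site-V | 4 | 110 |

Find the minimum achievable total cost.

Use sources in increasing cost order.
Site-V (4): use full 110 ; 260 CPU-hours to go.
Site-18 at 8: take all 100 CPU-hours ; 160 still needed.
Take 100 from Site-9 at 14 ; need 60 more.
Site-13 (32): take the remaining 60 ; done.
Cost = 110×4 + 100×8 + 100×14 + 60×32 = 4560.

4560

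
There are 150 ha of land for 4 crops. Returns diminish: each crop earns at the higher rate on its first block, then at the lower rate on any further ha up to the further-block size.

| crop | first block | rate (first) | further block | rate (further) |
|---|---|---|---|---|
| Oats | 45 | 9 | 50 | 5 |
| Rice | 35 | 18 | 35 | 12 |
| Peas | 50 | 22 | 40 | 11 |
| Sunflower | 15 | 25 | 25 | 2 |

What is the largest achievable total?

Rank every tier by rate: Sunflower/T1 25 > Peas/T1 22 > Rice/T1 18 > Rice/T2 12 > Peas/T2 11 > Oats/T1 9 > Oats/T2 5 > Sunflower/T2 2.
Sunflower T1 at 25: fill all 15 ; 135 left.
Peas T1 at 22: fill all 50 ; 85 left.
Fill Rice T1 block (35 at 18) ; 50 left.
Rice T2 at 12: fill all 35 ; 15 left.
Peas T2 at 11: only 15 left, fill 15.
Total = 25×15 + 22×50 + 18×35 + 12×35 + 11×15 = 2690.

2690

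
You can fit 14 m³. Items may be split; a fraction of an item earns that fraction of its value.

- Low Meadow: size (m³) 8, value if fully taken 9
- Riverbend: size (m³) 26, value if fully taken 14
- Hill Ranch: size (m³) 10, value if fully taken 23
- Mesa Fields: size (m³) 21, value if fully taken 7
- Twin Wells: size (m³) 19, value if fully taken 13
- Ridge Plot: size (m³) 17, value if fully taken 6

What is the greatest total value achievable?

27.5

Sort by value density: Hill Ranch 23/10≈2.3, Low Meadow 9/8≈1.12, Twin Wells 13/19≈0.684, Riverbend 14/26≈0.538, Ridge Plot 6/17≈0.353, Mesa Fields 7/21≈0.333.
Hill Ranch: take in full, 10 m³ for value 23 — 4 left.
Only 4 m³ remain; take 4/8 of Low Meadow for value 9×4/8 = 4.5.
Total value = 27.5.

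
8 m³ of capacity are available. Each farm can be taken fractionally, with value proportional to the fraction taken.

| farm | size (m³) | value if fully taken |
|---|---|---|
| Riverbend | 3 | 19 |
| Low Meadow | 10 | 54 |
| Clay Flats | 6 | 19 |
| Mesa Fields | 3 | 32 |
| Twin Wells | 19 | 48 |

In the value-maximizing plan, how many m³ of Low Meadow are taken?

Sort by value density: Mesa Fields 32/3≈10.7, Riverbend 19/3≈6.33, Low Meadow 54/10≈5.4, Clay Flats 19/6≈3.17, Twin Wells 48/19≈2.53.
Take all of Mesa Fields (3 m³, value 32) ; 5 m³ left.
All 3 m³ of Riverbend fit (value 19) ; 2 remain.
Only 2 m³ remain; take 2/10 of Low Meadow for value 54×2/10 = 10.8.

2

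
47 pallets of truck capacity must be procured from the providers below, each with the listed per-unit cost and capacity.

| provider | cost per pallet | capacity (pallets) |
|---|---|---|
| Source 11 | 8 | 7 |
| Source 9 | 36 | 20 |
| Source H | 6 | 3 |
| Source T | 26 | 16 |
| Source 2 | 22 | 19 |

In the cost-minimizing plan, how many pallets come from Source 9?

2

Cheapest first:
Take 3 from Source H at 6 → need 44 more.
Take 7 from Source 11 at 8 → need 37 more.
Take 19 from Source 2 at 22 → need 18 more.
Take 16 from Source T at 26 → need 2 more.
Take 2 from Source 9 at 36 to finish.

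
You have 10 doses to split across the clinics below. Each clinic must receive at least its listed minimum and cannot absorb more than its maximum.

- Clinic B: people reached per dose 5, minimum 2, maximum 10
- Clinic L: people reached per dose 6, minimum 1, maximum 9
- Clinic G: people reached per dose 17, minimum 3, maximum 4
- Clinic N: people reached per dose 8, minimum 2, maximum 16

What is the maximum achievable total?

Meeting every minimum uses 2+1+3+2 = 8 doses, leaving 2.
Rank by people reached per dose: Clinic G 17 > Clinic N 8 > Clinic L 6 > Clinic B 5.
Clinic G takes 1 more to reach its cap of 4 ; 1 left.
Clinic N has room for 14 more but only 1 remain, so it gets 3.
Total = 5×2 + 6×1 + 17×4 + 8×3 = 108.

108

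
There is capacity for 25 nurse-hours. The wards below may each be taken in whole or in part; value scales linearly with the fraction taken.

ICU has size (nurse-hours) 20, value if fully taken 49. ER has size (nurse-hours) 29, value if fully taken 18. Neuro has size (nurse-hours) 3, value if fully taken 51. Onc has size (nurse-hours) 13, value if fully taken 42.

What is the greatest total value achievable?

Best value per unit of size first: Neuro 51/3≈17, Onc 42/13≈3.23, ICU 49/20≈2.45, ER 18/29≈0.621.
Neuro: take in full, 3 nurse-hours for value 51 ; 22 left.
All 13 nurse-hours of Onc fit (value 42) ; 9 remain.
Fill the last 9 nurse-hours with part of ICU: 9/20 of it earns 22.05.
Total value = 115.05.

115.05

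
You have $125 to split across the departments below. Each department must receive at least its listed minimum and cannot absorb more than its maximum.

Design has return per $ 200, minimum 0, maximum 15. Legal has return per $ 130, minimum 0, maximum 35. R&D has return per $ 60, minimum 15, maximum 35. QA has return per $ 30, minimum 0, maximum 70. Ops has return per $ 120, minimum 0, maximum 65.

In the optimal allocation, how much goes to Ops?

Meeting every minimum uses 0+0+15+0+0 = 15 $, leaving 110.
Highest return per $ first: Design 200 > Legal 130 > Ops 120 > R&D 60 > QA 30.
Design: +15 to 15 (cap) ; 95 left.
Legal takes 35 more to reach its cap of 35 ; 60 left.
Ops: +60 (room for 65) → 60. Pool exhausted.

60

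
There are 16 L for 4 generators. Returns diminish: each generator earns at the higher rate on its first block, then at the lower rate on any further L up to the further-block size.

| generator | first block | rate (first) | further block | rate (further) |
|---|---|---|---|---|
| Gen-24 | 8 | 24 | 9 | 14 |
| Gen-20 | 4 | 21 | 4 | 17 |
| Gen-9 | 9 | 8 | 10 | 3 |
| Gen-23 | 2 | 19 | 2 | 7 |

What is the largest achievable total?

Treat each block as its own option and order by rate: Gen-24/first 24 > Gen-20/first 21 > Gen-23/first 19 > Gen-20/second 17 > Gen-24/second 14 > Gen-9/first 8 > Gen-23/second 7 > Gen-9/second 3.
Gen-24 first at 24: fill all 8 ; 8 left.
Gen-20 first at 21: fill all 4 ; 4 left.
Gen-23 first at 19: fill all 2 ; 2 left.
2 remain; put them into Gen-20 second at 17.
Total = 24×8 + 21×4 + 19×2 + 17×2 = 348.

348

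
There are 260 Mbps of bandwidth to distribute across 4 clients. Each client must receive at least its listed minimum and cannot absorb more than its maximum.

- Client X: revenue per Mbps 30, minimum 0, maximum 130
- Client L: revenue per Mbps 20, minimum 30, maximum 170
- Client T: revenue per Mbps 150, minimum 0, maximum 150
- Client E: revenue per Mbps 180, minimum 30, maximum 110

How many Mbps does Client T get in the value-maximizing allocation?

Meeting every minimum uses 0+30+0+30 = 60 Mbps, leaving 200.
Rank by revenue per Mbps: Client E 180 > Client T 150 > Client X 30 > Client L 20.
Client E: +80 to 110 (cap) → 120 left.
Client T has room for 150 more but only 120 remain, so it gets 120.

120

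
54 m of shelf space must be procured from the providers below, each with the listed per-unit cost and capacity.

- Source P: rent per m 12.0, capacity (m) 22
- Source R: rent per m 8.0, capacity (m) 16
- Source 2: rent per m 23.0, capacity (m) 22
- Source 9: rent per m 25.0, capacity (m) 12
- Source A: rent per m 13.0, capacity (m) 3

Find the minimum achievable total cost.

730

Fill from the cheapest provider first.
Source R (8.0): use full 16 → 38 m to go.
Source P at 12.0: take all 22 m → 16 still needed.
Source A (13.0): use full 3 → 13 m to go.
Source 2 (23.0): take the remaining 13 → done.
Source 9: unused.
Cost = 16×8.0 + 22×12.0 + 3×13.0 + 13×23.0 = 730.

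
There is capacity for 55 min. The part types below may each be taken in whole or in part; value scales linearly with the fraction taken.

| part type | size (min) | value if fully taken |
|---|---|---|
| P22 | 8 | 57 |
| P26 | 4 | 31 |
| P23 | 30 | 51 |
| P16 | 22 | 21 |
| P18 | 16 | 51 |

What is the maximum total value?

184.9

Best value per unit of size first: P26 31/4≈7.75, P22 57/8≈7.12, P18 51/16≈3.19, P23 51/30≈1.7, P16 21/22≈0.955.
P26: take in full, 4 min for value 31 ; 51 left.
Take all of P22 (8 min, value 57) ; 43 min left.
P18: take in full, 16 min for value 51 ; 27 left.
Only 27 min remain; take 27/30 of P23 for value 51×27/30 = 45.9.
Total value = 184.9.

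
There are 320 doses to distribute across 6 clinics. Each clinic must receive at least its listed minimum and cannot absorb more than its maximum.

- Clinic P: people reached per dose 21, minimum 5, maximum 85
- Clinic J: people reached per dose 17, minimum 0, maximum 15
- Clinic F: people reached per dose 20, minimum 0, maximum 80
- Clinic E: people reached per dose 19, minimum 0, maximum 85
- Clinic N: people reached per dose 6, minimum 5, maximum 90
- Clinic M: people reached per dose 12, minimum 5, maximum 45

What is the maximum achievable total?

Meeting every minimum uses 5+0+0+0+5+5 = 15 doses, leaving 305.
Order the clinics by people reached per dose: Clinic P 21 > Clinic F 20 > Clinic E 19 > Clinic J 17 > Clinic M 12 > Clinic N 6.
Clinic P takes 80 more to reach its cap of 85 — 225 left.
Clinic F takes 80 more to reach its cap of 80 — 145 left.
Give Clinic E 85 more to hit its cap of 85 — 60 left.
Clinic J takes 15 more to reach its cap of 15 — 45 left.
Give Clinic M 40 more to hit its cap of 45 — 5 left.
Only 5 left; Clinic N takes them to reach 10.
Total = 21×85 + 17×15 + 20×80 + 19×85 + 6×10 + 12×45 = 5855.

5855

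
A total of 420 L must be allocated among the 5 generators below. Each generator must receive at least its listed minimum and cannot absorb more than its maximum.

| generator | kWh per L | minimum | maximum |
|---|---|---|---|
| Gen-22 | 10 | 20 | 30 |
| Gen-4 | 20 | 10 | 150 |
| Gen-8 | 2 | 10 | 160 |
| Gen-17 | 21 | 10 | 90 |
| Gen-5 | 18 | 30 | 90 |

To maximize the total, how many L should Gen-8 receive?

60

Meeting every minimum uses 20+10+10+10+30 = 80 L, leaving 340.
Rank by kWh per L: Gen-17 21 > Gen-4 20 > Gen-5 18 > Gen-22 10 > Gen-8 2.
Gen-17: +80 to 90 (cap) — 260 left.
Give Gen-4 140 more to hit its cap of 150 — 120 left.
Give Gen-5 60 more to hit its cap of 90 — 60 left.
Gen-22 takes 10 more to reach its cap of 30 — 50 left.
Gen-8 has room for 150 more but only 50 remain, so it gets 60.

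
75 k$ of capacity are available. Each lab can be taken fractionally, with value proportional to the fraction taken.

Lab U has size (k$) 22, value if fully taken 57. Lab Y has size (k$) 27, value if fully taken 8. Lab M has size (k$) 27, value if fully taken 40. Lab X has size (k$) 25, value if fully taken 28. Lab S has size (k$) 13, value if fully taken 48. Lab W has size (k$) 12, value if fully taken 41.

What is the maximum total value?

Sort by value density: Lab S 48/13≈3.69, Lab W 41/12≈3.42, Lab U 57/22≈2.59, Lab M 40/27≈1.48, Lab X 28/25≈1.12, Lab Y 8/27≈0.296.
Lab S: take in full, 13 k$ for value 48 ; 62 left.
Lab W: take in full, 12 k$ for value 41 ; 50 left.
All 22 k$ of Lab U fit (value 57) ; 28 remain.
Lab M: take in full, 27 k$ for value 40 ; 1 left.
Only 1 k$ remain; take 1/25 of Lab X for value 28×1/25 = 1.12.
Total value = 187.12.

187.12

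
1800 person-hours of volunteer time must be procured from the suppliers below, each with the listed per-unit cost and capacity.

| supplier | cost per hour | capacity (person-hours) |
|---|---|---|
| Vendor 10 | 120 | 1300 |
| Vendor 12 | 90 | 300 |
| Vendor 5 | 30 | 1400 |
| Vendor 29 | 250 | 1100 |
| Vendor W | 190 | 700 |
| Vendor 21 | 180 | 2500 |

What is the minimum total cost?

81000

Cheapest first:
Vendor 5 at 30: take all 1400 person-hours — 400 still needed.
Take 300 from Vendor 12 at 90 — need 100 more.
Vendor 10 at 120: take 100 of its 1300 — requirement met.
Vendor 21, Vendor W, Vendor 29: unused.
Cost = 1400×30 + 300×90 + 100×120 = 81000.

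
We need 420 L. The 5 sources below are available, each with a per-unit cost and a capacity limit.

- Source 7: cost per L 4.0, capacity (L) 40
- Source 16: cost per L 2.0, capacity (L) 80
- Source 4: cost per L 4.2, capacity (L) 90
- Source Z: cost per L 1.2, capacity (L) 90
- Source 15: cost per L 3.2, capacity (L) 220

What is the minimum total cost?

1092

Use sources in increasing cost order.
Take 90 from Source Z at 1.2 — need 330 more.
Take 80 from Source 16 at 2.0 — need 250 more.
Source 15 (3.2): use full 220 — 30 L to go.
Source 7 at 4.0: take 30 of its 40 — requirement met.
Source 4: unused.
Cost = 90×1.2 + 80×2.0 + 220×3.2 + 30×4.0 = 1092.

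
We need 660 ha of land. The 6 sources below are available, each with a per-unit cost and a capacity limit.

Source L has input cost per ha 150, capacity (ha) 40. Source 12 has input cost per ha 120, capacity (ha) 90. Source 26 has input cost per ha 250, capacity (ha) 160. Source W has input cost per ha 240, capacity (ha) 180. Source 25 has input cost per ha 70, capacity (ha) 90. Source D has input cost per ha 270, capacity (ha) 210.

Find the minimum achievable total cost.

133300

Cheapest first:
Source 25 (70): use full 90 — 570 ha to go.
Source 12 (120): use full 90 — 480 ha to go.
Take 40 from Source L at 150 — need 440 more.
Source W at 240: take all 180 ha — 260 still needed.
Take 160 from Source 26 at 250 — need 100 more.
Source D (270): take the remaining 100 — done.
Cost = 90×70 + 90×120 + 40×150 + 180×240 + 160×250 + 100×270 = 133300.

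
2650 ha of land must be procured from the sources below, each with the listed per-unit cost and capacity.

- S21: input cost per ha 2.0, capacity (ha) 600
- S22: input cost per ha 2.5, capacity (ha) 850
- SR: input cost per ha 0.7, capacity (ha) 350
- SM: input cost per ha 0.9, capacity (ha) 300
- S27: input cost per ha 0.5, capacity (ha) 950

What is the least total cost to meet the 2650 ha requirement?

Use sources in increasing cost order.
S27 (0.5): use full 950 → 1700 ha to go.
Take 350 from SR at 0.7 → need 1350 more.
SM at 0.9: take all 300 ha → 1050 still needed.
Take 600 from S21 at 2.0 → need 450 more.
Take 450 from S22 at 2.5 to finish.
Cost = 950×0.5 + 350×0.7 + 300×0.9 + 600×2.0 + 450×2.5 = 3315.

3315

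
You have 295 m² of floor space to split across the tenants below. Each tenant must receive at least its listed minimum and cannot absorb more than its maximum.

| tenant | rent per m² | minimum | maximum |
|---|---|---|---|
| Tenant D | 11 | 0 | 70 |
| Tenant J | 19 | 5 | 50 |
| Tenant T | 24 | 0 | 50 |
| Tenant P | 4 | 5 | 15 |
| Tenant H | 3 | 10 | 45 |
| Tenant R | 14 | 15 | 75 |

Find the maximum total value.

4135

Meeting every minimum uses 0+5+0+5+10+15 = 35 m², leaving 260.
Highest rent per m² first: Tenant T 24 > Tenant J 19 > Tenant R 14 > Tenant D 11 > Tenant P 4 > Tenant H 3.
Tenant T takes 50 more to reach its cap of 50 → 210 left.
Tenant J takes 45 more to reach its cap of 50 → 165 left.
Give Tenant R 60 more to hit its cap of 75 → 105 left.
Tenant D: +70 to 70 (cap) → 35 left.
Tenant P: +10 to 15 (cap) → 25 left.
Only 25 left; Tenant H takes them to reach 35.
Total = 11×70 + 19×50 + 24×50 + 4×15 + 3×35 + 14×75 = 4135.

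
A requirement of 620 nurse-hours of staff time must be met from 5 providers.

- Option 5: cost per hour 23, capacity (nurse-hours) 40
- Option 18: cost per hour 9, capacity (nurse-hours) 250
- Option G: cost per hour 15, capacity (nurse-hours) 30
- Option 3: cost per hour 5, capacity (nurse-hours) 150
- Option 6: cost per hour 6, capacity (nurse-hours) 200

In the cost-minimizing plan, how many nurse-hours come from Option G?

20

Cheapest first:
Option 3 at 5: take all 150 nurse-hours → 470 still needed.
Take 200 from Option 6 at 6 → need 270 more.
Option 18 (9): use full 250 → 20 nurse-hours to go.
Option G at 15: take 20 of its 30 → requirement met.
Option 5: unused.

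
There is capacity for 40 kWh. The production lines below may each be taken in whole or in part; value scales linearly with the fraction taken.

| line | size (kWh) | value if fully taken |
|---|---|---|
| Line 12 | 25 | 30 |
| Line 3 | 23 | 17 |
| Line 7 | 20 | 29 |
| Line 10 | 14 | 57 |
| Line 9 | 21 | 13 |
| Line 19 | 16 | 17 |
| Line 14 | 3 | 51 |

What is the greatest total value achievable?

Sort by value density: Line 14 51/3≈17, Line 10 57/14≈4.07, Line 7 29/20≈1.45, Line 12 30/25≈1.2, Line 19 17/16≈1.06, Line 3 17/23≈0.739, Line 9 13/21≈0.619.
Line 14: take in full, 3 kWh for value 51 → 37 left.
All 14 kWh of Line 10 fit (value 57) → 23 remain.
Line 7: take in full, 20 kWh for value 29 → 3 left.
3 kWh left: a 3/25 share of Line 12 gives 30×3/25 = 3.6.
Total value = 140.6.

140.6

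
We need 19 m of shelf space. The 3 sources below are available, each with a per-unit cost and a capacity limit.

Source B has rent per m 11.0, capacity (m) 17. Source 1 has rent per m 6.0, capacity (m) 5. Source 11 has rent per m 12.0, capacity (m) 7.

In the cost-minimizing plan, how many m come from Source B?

14

Use sources in increasing cost order.
Source 1 at 6.0: take all 5 m — 14 still needed.
Source B (11.0): take the remaining 14 — done.
Source 11: unused.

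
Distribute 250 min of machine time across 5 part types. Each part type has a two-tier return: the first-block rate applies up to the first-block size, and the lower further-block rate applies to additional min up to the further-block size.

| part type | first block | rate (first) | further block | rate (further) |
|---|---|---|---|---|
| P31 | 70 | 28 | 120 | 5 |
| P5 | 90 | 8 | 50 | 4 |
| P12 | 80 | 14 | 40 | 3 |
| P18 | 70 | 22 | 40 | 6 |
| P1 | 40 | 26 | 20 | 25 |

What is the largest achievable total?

5740

Rank every tier by rate: P31/tier1 28 > P1/tier1 26 > P1/tier2 25 > P18/tier1 22 > P12/tier1 14 > P5/tier1 8 > P18/tier2 6 > P31/tier2 5 > P5/tier2 4 > P12/tier2 3.
Fill P31 tier1 block (70 at 28) → 180 left.
Fill P1 tier1 block (40 at 26) → 140 left.
P1/tier2 (25): +20 → 120 left.
P18/tier1 (22): +70 → 50 left.
50 remain; put them into P12 tier1 at 14.
Total = 28×70 + 26×40 + 25×20 + 22×70 + 14×50 = 5740.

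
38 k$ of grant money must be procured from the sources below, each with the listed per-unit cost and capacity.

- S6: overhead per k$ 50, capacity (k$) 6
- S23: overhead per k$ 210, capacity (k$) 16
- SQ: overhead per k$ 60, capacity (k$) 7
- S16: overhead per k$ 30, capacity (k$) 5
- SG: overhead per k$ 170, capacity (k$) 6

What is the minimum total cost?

4830

Fill from the cheapest source first.
S16 (30): use full 5 → 33 k$ to go.
S6 (50): use full 6 → 27 k$ to go.
SQ at 60: take all 7 k$ → 20 still needed.
Take 6 from SG at 170 → need 14 more.
S23 (210): take the remaining 14 → done.
Cost = 5×30 + 6×50 + 7×60 + 6×170 + 14×210 = 4830.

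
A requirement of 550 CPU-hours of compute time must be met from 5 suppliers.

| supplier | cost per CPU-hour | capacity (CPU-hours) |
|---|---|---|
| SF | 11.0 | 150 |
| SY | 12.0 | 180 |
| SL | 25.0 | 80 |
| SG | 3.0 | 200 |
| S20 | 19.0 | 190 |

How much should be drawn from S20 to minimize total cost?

Fill from the cheapest supplier first.
SG at 3.0: take all 200 CPU-hours → 350 still needed.
SF at 11.0: take all 150 CPU-hours → 200 still needed.
SY (12.0): use full 180 → 20 CPU-hours to go.
S20 (19.0): take the remaining 20 → done.
SL: unused.

20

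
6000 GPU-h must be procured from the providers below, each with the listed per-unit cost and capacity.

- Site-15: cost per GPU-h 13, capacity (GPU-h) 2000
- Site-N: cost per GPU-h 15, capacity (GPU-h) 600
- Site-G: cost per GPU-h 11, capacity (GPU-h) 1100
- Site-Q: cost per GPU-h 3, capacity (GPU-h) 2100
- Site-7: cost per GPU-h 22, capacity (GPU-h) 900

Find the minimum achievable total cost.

57800

Use providers in increasing cost order.
Site-Q at 3: take all 2100 GPU-h → 3900 still needed.
Site-G (11): use full 1100 → 2800 GPU-h to go.
Site-15 (13): use full 2000 → 800 GPU-h to go.
Site-N (15): use full 600 → 200 GPU-h to go.
Site-7 (22): take the remaining 200 → done.
Cost = 2100×3 + 1100×11 + 2000×13 + 600×15 + 200×22 = 57800.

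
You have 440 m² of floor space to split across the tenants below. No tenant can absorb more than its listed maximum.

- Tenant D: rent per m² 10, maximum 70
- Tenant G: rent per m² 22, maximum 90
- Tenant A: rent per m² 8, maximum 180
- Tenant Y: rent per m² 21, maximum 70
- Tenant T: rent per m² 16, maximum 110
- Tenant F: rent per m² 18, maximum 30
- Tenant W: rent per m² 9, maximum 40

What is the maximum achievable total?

7050

Highest rent per m² first: Tenant G 22 > Tenant Y 21 > Tenant F 18 > Tenant T 16 > Tenant D 10 > Tenant W 9 > Tenant A 8.
Tenant G: +90 to 90 (cap) — 350 left.
Tenant Y takes 70 to reach its cap of 70 — 280 left.
Tenant F takes 30 to reach its cap of 30 — 250 left.
Give Tenant T 110 to hit its cap of 110 — 140 left.
Tenant D: +70 to 70 (cap) — 70 left.
Give Tenant W 40 to hit its cap of 40 — 30 left.
Only 30 left; Tenant A takes them to reach 30.
Total = 10×70 + 22×90 + 8×30 + 21×70 + 16×110 + 18×30 + 9×40 = 7050.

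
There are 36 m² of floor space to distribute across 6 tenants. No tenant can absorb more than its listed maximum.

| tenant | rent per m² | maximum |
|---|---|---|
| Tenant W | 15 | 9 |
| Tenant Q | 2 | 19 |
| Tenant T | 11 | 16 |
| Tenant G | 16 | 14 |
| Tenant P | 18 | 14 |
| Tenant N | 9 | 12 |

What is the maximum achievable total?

Order the tenants by rent per m²: Tenant P 18 > Tenant G 16 > Tenant W 15 > Tenant T 11 > Tenant N 9 > Tenant Q 2.
Tenant P takes 14 to reach its cap of 14 ; 22 left.
Give Tenant G 14 to hit its cap of 14 ; 8 left.
Tenant W has room for 9 but only 8 remain, so it gets 8.
Total = 15×8 + 16×14 + 18×14 = 596.

596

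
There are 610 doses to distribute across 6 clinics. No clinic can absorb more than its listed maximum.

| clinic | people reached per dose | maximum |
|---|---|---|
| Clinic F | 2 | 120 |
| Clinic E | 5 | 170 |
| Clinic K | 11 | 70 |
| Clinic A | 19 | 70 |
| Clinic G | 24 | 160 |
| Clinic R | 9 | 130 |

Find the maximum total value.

7980

Highest people reached per dose first: Clinic G 24 > Clinic A 19 > Clinic K 11 > Clinic R 9 > Clinic E 5 > Clinic F 2.
Give Clinic G 160 to hit its cap of 160 — 450 left.
Clinic A: +70 to 70 (cap) — 380 left.
Clinic K takes 70 to reach its cap of 70 — 310 left.
Give Clinic R 130 to hit its cap of 130 — 180 left.
Give Clinic E 170 to hit its cap of 170 — 10 left.
Clinic F has room for 120 but only 10 remain, so it gets 10.
Total = 2×10 + 5×170 + 11×70 + 19×70 + 24×160 + 9×130 = 7980.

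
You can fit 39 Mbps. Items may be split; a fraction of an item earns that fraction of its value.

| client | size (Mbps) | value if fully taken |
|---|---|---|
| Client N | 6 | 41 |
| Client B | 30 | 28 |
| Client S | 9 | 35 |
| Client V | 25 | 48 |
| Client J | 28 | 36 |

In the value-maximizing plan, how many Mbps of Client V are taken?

24

Rank by value-to-size ratio: Client N 41/6≈6.83, Client S 35/9≈3.89, Client V 48/25≈1.92, Client J 36/28≈1.29, Client B 28/30≈0.933.
Client N: take in full, 6 Mbps for value 41 → 33 left.
Take all of Client S (9 Mbps, value 35) → 24 Mbps left.
Only 24 Mbps remain; take 24/25 of Client V for value 48×24/25 = 46.08.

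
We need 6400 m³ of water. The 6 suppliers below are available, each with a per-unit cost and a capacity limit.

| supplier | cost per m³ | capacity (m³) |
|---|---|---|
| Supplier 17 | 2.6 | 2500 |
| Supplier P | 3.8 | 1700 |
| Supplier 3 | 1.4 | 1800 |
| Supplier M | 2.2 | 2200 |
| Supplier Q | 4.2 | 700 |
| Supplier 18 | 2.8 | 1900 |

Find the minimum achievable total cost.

Use suppliers in increasing cost order.
Take 1800 from Supplier 3 at 1.4 → need 4600 more.
Supplier M at 2.2: take all 2200 m³ → 2400 still needed.
Take 2400 from Supplier 17 at 2.6 to finish.
Supplier 18, Supplier P, Supplier Q: unused.
Cost = 1800×1.4 + 2200×2.2 + 2400×2.6 = 13600.

13600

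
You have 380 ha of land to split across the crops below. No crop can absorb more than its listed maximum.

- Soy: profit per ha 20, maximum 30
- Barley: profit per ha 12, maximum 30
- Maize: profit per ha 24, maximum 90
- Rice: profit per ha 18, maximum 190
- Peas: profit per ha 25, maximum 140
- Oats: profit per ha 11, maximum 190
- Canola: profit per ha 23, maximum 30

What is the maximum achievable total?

Order the crops by profit per ha: Peas 25 > Maize 24 > Canola 23 > Soy 20 > Rice 18 > Barley 12 > Oats 11.
Give Peas 140 to hit its cap of 140 ; 240 left.
Maize: +90 to 90 (cap) ; 150 left.
Canola takes 30 to reach its cap of 30 ; 120 left.
Soy takes 30 to reach its cap of 30 ; 90 left.
Only 90 left; Rice takes them to reach 90.
Total = 20×30 + 24×90 + 18×90 + 25×140 + 23×30 = 8570.

8570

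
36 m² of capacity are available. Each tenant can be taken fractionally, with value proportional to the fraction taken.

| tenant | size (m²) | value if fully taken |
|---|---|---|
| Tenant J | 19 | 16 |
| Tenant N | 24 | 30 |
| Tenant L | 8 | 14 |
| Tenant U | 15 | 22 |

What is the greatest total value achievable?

Sort by value density: Tenant L 14/8≈1.75, Tenant U 22/15≈1.47, Tenant N 30/24≈1.25, Tenant J 16/19≈0.842.
All 8 m² of Tenant L fit (value 14) ; 28 remain.
Take all of Tenant U (15 m², value 22) ; 13 m² left.
Only 13 m² remain; take 13/24 of Tenant N for value 30×13/24 = 16.25.
Total value = 52.25.

52.25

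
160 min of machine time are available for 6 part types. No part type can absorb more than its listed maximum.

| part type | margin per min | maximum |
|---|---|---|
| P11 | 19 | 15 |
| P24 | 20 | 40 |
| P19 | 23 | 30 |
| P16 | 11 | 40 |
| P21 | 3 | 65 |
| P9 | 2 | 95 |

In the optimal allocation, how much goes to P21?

35

Rank by margin per min: P19 23 > P24 20 > P11 19 > P16 11 > P21 3 > P9 2.
P19 takes 30 to reach its cap of 30 — 130 left.
P24 takes 40 to reach its cap of 40 — 90 left.
Give P11 15 to hit its cap of 15 — 75 left.
P16 takes 40 to reach its cap of 40 — 35 left.
P21 has room for 65 but only 35 remain, so it gets 35.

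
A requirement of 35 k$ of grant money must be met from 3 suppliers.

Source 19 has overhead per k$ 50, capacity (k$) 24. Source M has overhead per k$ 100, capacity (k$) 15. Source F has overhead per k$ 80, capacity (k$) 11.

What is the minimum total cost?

2080

Use suppliers in increasing cost order.
Take 24 from Source 19 at 50 → need 11 more.
Source F at 80: take all 11 k$ → 0 still needed.
Source M: unused.
Cost = 24×50 + 11×80 = 2080.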